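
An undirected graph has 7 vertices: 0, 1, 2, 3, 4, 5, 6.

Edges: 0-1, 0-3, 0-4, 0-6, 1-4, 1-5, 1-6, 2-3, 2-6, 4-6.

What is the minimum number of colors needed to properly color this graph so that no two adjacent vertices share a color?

4

0, 1, 4, 6 are mutually adjacent (a clique of size 4), so at least 4 colors are needed.
4 colors suffice: 0=blue, 1=red, 2=red, 3=green, 4=yellow, 5=blue, 6=green. Each edge has distinct colors on its endpoints.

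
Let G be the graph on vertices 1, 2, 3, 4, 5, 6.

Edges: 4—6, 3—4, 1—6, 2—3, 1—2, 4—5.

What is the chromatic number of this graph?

The cycle 1-2-3-4-6-1 has odd length 5, so it cannot be 2-colored; at least 3 colors are needed.
3 colors suffice: color a → {2, 4}; color b → {1, 3, 5}; color c → {6}. No two adjacent vertices share a color.

3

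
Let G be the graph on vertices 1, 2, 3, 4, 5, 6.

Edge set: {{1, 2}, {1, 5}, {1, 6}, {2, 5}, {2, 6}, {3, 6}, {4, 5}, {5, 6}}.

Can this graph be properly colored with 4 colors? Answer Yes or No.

The chromatic number is 4. 1, 2, 5, 6 are mutually adjacent (a clique of size 4), so at least 4 colors are needed.
4 colors suffice: 1=yellow, 2=green, 3=blue, 4=red, 5=blue, 6=red.
That is already a proper 4-coloring.

Yes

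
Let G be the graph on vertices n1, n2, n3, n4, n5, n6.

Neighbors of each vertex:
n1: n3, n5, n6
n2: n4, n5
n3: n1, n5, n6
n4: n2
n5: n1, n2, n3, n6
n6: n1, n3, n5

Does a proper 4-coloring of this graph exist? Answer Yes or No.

The chromatic number is 4. n1, n3, n5, n6 are pairwise adjacent (a clique of size 4), so at least 4 colors are needed.
4 colors suffice: color 1 → {n4, n5}; color 2 → {n2, n3}; color 3 → {n6}; color 4 → {n1}.
That is already a proper 4-coloring.

Yes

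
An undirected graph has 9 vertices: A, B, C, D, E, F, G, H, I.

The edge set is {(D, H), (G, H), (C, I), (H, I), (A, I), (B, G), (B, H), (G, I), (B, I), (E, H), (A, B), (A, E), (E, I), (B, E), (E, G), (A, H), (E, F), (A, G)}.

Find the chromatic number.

A, B, E, G, H, I are pairwise adjacent (a clique of size 6), so at least 6 colors are needed.
A valid assignment using 6 colors: A=6, B=5, C=1, D=2, E=2, F=1, G=4, H=1, I=3. Each edge has distinct colors on its endpoints.

6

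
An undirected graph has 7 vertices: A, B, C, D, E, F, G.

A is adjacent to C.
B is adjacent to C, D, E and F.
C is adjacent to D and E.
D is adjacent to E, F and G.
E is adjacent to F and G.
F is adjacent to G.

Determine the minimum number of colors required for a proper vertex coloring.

B, D, E, F are pairwise adjacent (a clique of size 4), so at least 4 colors are needed.
4 colors suffice: color red → {A, D}; color blue → {E}; color green → {B, G}; color yellow → {C, F}. Each edge has distinct colors on its endpoints.

4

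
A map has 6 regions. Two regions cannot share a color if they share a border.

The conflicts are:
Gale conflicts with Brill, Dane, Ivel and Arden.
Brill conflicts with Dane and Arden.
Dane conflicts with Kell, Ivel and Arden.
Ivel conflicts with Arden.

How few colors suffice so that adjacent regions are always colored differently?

Gale, Dane, Ivel, Arden pairwise conflict, so at least 4 colors are needed.
4 colors suffice: color 1 → {Dane}; color 2 → {Kell, Arden}; color 3 → {Gale}; color 4 → {Brill, Ivel}. Each listed conflict is separated.

4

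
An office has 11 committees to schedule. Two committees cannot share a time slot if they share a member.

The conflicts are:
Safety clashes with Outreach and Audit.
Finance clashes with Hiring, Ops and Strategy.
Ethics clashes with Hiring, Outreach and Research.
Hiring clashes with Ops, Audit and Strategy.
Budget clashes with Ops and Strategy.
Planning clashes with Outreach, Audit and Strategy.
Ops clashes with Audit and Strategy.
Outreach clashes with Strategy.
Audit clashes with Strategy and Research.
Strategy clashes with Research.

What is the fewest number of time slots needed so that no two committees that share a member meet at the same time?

4

Finance, Hiring, Ops, Strategy are mutually in conflict, so at least 4 time slots are needed.
4 time slots suffice: time slot 1 → {Safety, Ethics, Strategy}; time slot 2 → {Finance, Budget, Outreach, Audit}; time slot 3 → {Hiring, Planning, Research}; time slot 4 → {Ops}. Each listed conflict is separated.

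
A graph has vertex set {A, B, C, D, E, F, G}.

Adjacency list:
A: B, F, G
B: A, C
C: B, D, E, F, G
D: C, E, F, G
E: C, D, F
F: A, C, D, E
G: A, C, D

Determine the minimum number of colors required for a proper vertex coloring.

C, D, E, F are mutually adjacent (a clique of size 4), so at least 4 colors are needed.
4 colors suffice: A=1, B=2, C=1, D=2, E=4, F=3, G=3. Every edge joins two different colors.

4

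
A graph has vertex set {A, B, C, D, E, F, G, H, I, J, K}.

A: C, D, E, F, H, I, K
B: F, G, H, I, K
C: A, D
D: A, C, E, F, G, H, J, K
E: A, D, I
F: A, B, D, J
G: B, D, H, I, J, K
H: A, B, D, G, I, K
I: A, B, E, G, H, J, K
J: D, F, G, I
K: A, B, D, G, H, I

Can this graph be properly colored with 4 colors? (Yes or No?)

B, G, H, I, K form a clique, so at least 5 colors are needed.
So 4 colors are not enough.

No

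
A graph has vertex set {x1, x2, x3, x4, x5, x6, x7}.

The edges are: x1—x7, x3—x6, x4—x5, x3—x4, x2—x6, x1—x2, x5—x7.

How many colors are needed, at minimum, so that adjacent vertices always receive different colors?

3

The cycle x4-x5-x7-x1-x2-x6-x3-x4 has odd length 7, so it cannot be 2-colored; at least 3 colors are needed.
3 colors suffice: x1=1, x2=2, x3=2, x4=3, x5=1, x6=1, x7=2. Each edge has distinct colors on its endpoints.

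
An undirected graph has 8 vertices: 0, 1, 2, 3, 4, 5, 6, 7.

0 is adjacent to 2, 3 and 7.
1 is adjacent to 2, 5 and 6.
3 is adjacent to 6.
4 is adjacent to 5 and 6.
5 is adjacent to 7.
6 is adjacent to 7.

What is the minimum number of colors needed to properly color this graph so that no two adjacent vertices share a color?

3

The cycle 7-6-1-2-0-7 has odd length 5, so it cannot be 2-colored; at least 3 colors are needed.
3 colors suffice: 0=a, 1=b, 2=c, 3=b, 4=b, 5=a, 6=a, 7=b. Every edge joins two different colors.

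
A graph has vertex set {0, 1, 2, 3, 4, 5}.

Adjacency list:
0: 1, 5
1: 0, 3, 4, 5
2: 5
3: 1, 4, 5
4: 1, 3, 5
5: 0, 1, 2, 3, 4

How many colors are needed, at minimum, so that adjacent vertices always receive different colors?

4

1, 3, 4, 5 are pairwise adjacent (a clique of size 4), so at least 4 colors are needed.
One proper 4-coloring: 0=c, 1=b, 2=b, 3=c, 4=d, 5=a. No two adjacent vertices share a color.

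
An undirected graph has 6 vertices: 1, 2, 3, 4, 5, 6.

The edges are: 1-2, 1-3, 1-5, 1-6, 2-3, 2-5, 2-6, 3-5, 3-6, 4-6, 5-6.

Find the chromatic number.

5

1, 2, 3, 5, 6 form a clique, so at least 5 colors are needed.
One proper 5-coloring: 1=b, 2=d, 3=e, 4=b, 5=c, 6=a. No two adjacent vertices share a color.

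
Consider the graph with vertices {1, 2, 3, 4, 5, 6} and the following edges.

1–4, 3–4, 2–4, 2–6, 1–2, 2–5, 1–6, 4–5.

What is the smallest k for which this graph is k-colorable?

3

2, 4, 5 are pairwise adjacent, so at least 3 colors are needed.
One proper 3-coloring: 1=green, 2=red, 3=red, 4=blue, 5=green, 6=blue. Every edge joins two different colors.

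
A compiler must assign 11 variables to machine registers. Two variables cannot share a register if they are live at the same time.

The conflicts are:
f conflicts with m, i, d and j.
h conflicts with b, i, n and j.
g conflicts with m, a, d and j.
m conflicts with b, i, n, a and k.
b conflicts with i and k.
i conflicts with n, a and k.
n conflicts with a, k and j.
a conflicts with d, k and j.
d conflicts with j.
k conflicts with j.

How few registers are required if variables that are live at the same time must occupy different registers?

m, i, n, a, k all conflict with each other, so at least 5 registers are needed.
Using 5 registers: f=3, h=2, g=4, m=2, b=3, i=1, n=5, a=3, d=2, k=4, j=1. No two conflicting variables share a register.

5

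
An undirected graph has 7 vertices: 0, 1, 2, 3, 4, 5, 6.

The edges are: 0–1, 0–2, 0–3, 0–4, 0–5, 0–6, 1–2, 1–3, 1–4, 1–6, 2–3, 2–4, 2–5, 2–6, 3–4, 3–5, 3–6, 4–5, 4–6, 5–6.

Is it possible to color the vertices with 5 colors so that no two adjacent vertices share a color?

0, 1, 2, 3, 4, 6 form a clique, so at least 6 colors are needed.
So 5 colors are not enough.

No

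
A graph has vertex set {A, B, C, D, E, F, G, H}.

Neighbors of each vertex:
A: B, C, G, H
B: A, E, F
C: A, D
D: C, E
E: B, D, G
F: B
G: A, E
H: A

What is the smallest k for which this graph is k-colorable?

3

The cycle C-A-G-E-D-C has odd length 5, so it cannot be 2-colored; at least 3 colors are needed.
3 colors suffice: color red → {A, E, F}; color blue → {B, D, G, H}; color green → {C}. No two adjacent vertices share a color.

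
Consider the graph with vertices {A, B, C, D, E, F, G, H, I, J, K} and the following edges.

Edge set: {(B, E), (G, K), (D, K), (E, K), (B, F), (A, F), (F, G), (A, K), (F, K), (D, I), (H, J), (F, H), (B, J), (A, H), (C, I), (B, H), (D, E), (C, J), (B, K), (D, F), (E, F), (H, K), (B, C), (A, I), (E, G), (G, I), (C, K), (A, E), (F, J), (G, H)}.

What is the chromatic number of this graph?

4

A, E, F, K form a clique, so at least 4 colors are needed.
4 colors suffice: color 1 → {I, J, K}; color 2 → {C, F}; color 3 → {E, H}; color 4 → {A, B, D, G}. Every edge joins two different colors.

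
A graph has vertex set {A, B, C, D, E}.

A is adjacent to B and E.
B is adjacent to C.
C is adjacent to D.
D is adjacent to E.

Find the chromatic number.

The cycle D-C-B-A-E-D has odd length 5, so it cannot be 2-colored; at least 3 colors are needed.
3 colors suffice: A=green, B=red, C=blue, D=red, E=blue. No two adjacent vertices share a color.

3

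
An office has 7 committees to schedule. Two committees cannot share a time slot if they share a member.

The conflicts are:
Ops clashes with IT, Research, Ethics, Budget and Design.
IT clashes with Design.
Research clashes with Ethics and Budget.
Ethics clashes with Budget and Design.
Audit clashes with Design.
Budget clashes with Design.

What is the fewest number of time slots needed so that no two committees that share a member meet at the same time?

Ops, Research, Ethics, Budget are mutually in conflict, so at least 4 time slots are needed.
4 time slots suffice: Ops=1, IT=3, Research=2, Ethics=3, Audit=1, Budget=4, Design=2. Each listed conflict is separated.

4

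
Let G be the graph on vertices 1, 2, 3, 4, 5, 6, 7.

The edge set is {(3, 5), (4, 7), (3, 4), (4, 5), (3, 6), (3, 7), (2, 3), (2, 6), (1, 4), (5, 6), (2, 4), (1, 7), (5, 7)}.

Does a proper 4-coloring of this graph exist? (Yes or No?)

The chromatic number is 4. 3, 4, 5, 7 form a clique, so at least 4 colors are needed.
4 colors suffice: color red → {4, 6}; color blue → {1, 3}; color green → {2, 7}; color yellow → {5}.
That is already a proper 4-coloring.

Yes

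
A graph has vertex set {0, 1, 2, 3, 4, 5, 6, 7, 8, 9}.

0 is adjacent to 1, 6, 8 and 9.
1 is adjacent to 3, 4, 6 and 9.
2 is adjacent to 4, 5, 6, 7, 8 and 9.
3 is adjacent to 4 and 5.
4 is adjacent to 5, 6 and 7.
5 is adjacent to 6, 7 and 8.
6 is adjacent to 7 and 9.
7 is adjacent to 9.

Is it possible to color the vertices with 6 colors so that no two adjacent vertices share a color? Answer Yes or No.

The chromatic number is 5. 2, 4, 5, 6, 7 are mutually adjacent (a clique of size 5), so at least 5 colors are needed.
5 colors suffice: color a → {3, 6, 8}; color b → {5, 9}; color c → {1, 2}; color d → {0, 4}; color e → {7}.
Since 6 ≥ 5, a proper 6-coloring certainly exists.

Yes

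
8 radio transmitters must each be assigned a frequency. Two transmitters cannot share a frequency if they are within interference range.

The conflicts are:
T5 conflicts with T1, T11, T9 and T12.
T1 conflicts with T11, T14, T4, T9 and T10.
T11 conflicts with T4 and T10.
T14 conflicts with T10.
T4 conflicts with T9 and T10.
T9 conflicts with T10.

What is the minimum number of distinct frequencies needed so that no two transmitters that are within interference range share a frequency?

T1, T4, T9, T10 pairwise conflict, so at least 4 frequencies are needed.
4 frequencies suffice: frequency 1 → {T1, T12}; frequency 2 → {T5, T10}; frequency 3 → {T14, T4}; frequency 4 → {T11, T9}. Every pair that conflicts lands in different frequencies.

4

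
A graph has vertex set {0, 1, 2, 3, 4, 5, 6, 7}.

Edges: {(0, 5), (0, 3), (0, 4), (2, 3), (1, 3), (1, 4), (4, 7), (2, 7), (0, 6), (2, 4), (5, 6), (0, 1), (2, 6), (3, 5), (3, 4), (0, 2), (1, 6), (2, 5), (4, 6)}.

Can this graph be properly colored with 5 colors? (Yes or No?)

Yes

The chromatic number is 4. 0, 2, 5, 6 are mutually adjacent (a clique of size 4), so at least 4 colors are needed.
4 colors suffice: color a → {1, 2}; color b → {0, 7}; color c → {4, 5}; color d → {3, 6}.
Since 5 ≥ 4, a proper 5-coloring certainly exists.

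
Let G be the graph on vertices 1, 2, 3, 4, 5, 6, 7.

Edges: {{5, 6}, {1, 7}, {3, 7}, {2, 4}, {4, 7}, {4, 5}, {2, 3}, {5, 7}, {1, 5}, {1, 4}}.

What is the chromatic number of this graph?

4

1, 4, 5, 7 form a clique, so at least 4 colors are needed.
A valid assignment using 4 colors: 1=yellow, 2=red, 3=blue, 4=green, 5=blue, 6=red, 7=red. No two adjacent vertices share a color.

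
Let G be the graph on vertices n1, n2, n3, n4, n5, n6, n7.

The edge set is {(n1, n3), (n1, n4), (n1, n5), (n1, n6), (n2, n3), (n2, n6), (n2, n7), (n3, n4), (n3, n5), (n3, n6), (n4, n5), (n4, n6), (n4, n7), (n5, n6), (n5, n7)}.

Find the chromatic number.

5

n1, n3, n4, n5, n6 form a clique, so at least 5 colors are needed.
5 colors suffice: color R → {n6, n7}; color B → {n2, n5}; color G → {n3}; color Y → {n4}; color P → {n1}. Every edge joins two different colors.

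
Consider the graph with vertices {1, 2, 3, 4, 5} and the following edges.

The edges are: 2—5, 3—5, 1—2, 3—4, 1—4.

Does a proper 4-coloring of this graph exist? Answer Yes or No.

Yes

The chromatic number is 3. The cycle 5-3-4-1-2-5 has odd length 5, so it cannot be 2-colored; at least 3 colors are needed.
One proper 3-coloring: 1=green, 2=blue, 3=blue, 4=red, 5=red.
Since 4 ≥ 3, a proper 4-coloring certainly exists.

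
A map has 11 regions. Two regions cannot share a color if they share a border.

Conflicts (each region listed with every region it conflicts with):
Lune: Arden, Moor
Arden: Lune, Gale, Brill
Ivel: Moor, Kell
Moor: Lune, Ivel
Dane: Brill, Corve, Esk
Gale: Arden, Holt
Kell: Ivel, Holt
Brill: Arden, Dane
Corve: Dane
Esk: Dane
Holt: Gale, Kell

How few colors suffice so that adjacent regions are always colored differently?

3

The cycle Moor-Lune-Arden-Gale-Holt-Kell-Ivel-Moor has odd length 7, so it cannot be 2-colored; at least 3 colors are needed.
3 colors suffice: color 1 → {Arden, Moor, Dane, Kell}; color 2 → {Lune, Ivel, Gale, Brill, Corve, Esk}; color 3 → {Holt}. Each listed conflict is separated.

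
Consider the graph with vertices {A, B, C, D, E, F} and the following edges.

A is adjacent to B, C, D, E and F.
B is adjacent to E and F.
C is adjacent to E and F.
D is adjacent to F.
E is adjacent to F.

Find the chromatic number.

4

A, C, E, F are mutually adjacent (a clique of size 4), so at least 4 colors are needed.
4 colors suffice: color red → {F}; color blue → {A}; color green → {D, E}; color yellow → {B, C}. Every edge joins two different colors.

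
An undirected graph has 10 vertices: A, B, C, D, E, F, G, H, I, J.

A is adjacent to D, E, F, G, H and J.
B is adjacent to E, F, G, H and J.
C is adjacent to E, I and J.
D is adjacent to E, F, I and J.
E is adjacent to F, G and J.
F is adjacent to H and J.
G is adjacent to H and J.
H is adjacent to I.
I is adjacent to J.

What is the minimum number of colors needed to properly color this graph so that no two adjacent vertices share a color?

A, D, E, F, J form a clique, so at least 5 colors are needed.
5 colors suffice: color 1 → {H, J}; color 2 → {E, I}; color 3 → {C, F, G}; color 4 → {A, B}; color 5 → {D}. Each edge has distinct colors on its endpoints.

5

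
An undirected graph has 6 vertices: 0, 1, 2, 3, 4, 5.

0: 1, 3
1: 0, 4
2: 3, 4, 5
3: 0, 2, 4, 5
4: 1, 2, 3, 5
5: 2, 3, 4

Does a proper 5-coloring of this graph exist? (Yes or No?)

Yes

The chromatic number is 4. 2, 3, 4, 5 form a clique, so at least 4 colors are needed.
One proper 4-coloring: 0=blue, 1=red, 2=green, 3=red, 4=blue, 5=yellow.
Since 5 ≥ 4, a proper 5-coloring certainly exists.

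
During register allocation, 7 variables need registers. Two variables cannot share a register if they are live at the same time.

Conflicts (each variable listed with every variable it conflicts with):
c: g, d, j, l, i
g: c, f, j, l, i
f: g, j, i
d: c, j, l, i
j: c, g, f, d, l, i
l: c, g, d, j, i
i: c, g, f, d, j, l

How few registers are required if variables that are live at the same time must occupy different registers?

5

c, d, j, l, i all conflict with each other, so at least 5 registers are needed.
5 registers suffice: register 1 → {j}; register 2 → {i}; register 3 → {f, l}; register 4 → {g, d}; register 5 → {c}. Every pair that conflicts lands in different registers.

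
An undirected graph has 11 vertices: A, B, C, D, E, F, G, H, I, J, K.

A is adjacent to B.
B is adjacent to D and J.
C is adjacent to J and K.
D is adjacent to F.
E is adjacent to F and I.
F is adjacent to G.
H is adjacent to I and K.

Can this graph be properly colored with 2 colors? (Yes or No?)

The cycle D-B-J-C-K-H-I-E-F-D has odd length 9, so it cannot be 2-colored; at least 3 colors are needed.
So 2 colors are not enough.

No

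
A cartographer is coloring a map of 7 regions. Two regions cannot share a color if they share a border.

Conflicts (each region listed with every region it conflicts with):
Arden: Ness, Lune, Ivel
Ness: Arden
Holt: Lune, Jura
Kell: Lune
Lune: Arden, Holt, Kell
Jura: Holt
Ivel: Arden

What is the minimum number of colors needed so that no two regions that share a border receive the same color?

Holt and Lune conflict, so at least 2 colors are needed.
2 colors suffice: color 1 → {Ness, Lune, Jura, Ivel}; color 2 → {Arden, Holt, Kell}. Every pair that conflicts lands in different colors.

2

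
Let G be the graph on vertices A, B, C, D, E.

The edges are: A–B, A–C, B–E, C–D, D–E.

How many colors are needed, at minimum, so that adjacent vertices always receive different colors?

The cycle E-B-A-C-D-E has odd length 5, so it cannot be 2-colored; at least 3 colors are needed.
3 colors suffice: color red → {A, D}; color blue → {B, C}; color green → {E}. No two adjacent vertices share a color.

3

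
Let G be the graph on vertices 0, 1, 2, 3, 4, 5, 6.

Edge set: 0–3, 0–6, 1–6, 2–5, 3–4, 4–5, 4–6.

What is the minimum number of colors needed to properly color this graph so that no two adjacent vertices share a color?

4 and 5 are adjacent, so at least 2 colors are needed.
A valid assignment using 2 colors: 0=a, 1=a, 2=a, 3=b, 4=a, 5=b, 6=b. Each edge has distinct colors on its endpoints.

2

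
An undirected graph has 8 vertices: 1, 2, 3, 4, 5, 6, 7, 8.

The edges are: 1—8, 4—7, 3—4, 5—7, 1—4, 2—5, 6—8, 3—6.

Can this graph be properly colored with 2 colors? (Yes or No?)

No

The cycle 6-3-4-1-8-6 has odd length 5, so it cannot be 2-colored; at least 3 colors are needed.
So 2 colors are not enough.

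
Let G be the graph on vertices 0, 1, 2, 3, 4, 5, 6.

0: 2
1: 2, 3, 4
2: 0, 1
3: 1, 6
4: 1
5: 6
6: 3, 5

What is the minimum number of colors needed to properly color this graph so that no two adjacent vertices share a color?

2

3 and 6 are adjacent, so at least 2 colors are needed.
A valid assignment using 2 colors: 0=a, 1=a, 2=b, 3=b, 4=b, 5=b, 6=a. Each edge has distinct colors on its endpoints.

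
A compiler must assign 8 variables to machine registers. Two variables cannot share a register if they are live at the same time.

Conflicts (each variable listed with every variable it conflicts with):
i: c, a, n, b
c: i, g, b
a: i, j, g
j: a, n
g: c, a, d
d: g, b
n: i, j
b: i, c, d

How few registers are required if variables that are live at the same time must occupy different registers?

i, c, b are mutually in conflict, so at least 3 registers are needed.
A valid assignment using 3 registers: i=1, c=2, a=2, j=1, g=1, d=2, n=2, b=3. Each listed conflict is separated.

3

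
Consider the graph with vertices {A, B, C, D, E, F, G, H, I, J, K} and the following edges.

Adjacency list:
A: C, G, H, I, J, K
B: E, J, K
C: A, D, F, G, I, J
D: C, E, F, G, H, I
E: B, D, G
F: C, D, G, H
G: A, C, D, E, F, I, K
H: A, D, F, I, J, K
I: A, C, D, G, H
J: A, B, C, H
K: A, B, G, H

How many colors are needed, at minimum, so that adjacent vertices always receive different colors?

C, D, G, I are pairwise adjacent (a clique of size 4), so at least 4 colors are needed.
A valid assignment using 4 colors: A=3, B=1, C=2, D=3, E=2, F=4, G=1, H=1, I=4, J=4, K=2. Every edge joins two different colors.

4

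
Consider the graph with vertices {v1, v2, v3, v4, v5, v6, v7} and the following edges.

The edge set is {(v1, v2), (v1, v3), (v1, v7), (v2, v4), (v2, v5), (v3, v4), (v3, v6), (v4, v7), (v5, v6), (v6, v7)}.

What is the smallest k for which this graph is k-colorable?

The cycle v2-v1-v3-v6-v5-v2 has odd length 5, so it cannot be 2-colored; at least 3 colors are needed.
One proper 3-coloring: v1=blue, v2=red, v3=red, v4=blue, v5=green, v6=blue, v7=red. No two adjacent vertices share a color.

3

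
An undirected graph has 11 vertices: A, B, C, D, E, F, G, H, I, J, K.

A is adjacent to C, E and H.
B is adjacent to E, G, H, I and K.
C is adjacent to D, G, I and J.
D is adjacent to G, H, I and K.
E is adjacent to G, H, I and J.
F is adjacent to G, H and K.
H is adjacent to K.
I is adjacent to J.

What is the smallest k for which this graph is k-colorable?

3

C, D, G are pairwise adjacent, so at least 3 colors are needed.
3 colors suffice: color 1 → {G, H, I}; color 2 → {C, E, K}; color 3 → {A, B, D, F, J}. Every edge joins two different colors.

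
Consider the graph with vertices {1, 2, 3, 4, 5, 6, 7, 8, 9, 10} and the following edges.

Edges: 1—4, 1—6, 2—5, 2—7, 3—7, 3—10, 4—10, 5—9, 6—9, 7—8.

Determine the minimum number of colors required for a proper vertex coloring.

3

The cycle 6-9-5-2-7-3-10-4-1-6 has odd length 9, so it cannot be 2-colored; at least 3 colors are needed.
3 colors suffice: color red → {5, 6, 7, 10}; color blue → {2, 3, 4, 8, 9}; color green → {1}. Every edge joins two different colors.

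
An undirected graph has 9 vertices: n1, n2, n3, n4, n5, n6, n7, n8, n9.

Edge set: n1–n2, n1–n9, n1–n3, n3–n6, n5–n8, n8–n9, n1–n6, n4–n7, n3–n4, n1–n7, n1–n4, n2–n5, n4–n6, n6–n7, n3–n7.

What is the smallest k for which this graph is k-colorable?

5

n1, n3, n4, n6, n7 are mutually adjacent (a clique of size 5), so at least 5 colors are needed.
5 colors suffice: color 1 → {n1, n8}; color 2 → {n2, n7, n9}; color 3 → {n4, n5}; color 4 → {n3}; color 5 → {n6}. Every edge joins two different colors.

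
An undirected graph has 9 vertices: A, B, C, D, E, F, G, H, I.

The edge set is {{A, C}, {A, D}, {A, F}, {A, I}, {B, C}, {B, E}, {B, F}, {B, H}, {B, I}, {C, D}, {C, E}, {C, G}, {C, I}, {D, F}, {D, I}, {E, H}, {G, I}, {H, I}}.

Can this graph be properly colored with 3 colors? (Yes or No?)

A, C, D, I form a clique, so at least 4 colors are needed.
So 3 colors are not enough.

No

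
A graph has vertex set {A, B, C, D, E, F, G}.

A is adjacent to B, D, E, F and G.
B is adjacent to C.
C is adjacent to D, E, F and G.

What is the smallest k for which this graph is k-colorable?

C and G are adjacent, so at least 2 colors are needed.
A valid assignment using 2 colors: A=1, B=2, C=1, D=2, E=2, F=2, G=2. Every edge joins two different colors.

2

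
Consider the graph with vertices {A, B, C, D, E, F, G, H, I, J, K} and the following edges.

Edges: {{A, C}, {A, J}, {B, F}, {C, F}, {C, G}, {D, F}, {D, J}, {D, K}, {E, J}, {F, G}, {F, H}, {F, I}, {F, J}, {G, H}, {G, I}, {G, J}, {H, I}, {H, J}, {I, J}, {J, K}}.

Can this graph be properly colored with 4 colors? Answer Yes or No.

F, G, H, I, J are mutually adjacent (a clique of size 5), so at least 5 colors are needed.
So 4 colors are not enough.

No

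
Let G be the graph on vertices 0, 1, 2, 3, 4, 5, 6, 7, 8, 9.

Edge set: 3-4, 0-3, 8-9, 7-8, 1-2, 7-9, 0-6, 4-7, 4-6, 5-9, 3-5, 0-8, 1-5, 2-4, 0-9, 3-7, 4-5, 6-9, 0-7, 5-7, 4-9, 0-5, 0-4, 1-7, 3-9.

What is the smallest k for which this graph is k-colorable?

6

0, 3, 4, 5, 7, 9 form a clique, so at least 6 colors are needed.
6 colors suffice: color red → {1, 4, 8}; color blue → {0, 2}; color green → {9}; color yellow → {6, 7}; color purple → {5}; color orange → {3}. Every edge joins two different colors.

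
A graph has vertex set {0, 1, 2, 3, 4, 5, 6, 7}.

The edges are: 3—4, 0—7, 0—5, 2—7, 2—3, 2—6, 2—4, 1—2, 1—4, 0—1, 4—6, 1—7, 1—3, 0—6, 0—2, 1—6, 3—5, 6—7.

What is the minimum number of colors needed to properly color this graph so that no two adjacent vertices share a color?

5

0, 1, 2, 6, 7 form a clique, so at least 5 colors are needed.
5 colors suffice: 0=d, 1=b, 2=a, 3=c, 4=d, 5=a, 6=c, 7=e. No two adjacent vertices share a color.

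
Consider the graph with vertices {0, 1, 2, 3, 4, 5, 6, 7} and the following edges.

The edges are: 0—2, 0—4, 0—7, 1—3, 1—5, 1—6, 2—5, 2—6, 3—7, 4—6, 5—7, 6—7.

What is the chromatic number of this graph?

2

5 and 7 are adjacent, so at least 2 colors are needed.
A valid assignment using 2 colors: 0=blue, 1=red, 2=red, 3=blue, 4=red, 5=blue, 6=blue, 7=red. No two adjacent vertices share a color.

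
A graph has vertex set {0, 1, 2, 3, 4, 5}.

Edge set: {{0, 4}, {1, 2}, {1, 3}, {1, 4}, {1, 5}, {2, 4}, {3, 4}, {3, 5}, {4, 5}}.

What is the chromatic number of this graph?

1, 3, 4, 5 form a clique, so at least 4 colors are needed.
4 colors suffice: 0=b, 1=b, 2=c, 3=d, 4=a, 5=c. Each edge has distinct colors on its endpoints.

4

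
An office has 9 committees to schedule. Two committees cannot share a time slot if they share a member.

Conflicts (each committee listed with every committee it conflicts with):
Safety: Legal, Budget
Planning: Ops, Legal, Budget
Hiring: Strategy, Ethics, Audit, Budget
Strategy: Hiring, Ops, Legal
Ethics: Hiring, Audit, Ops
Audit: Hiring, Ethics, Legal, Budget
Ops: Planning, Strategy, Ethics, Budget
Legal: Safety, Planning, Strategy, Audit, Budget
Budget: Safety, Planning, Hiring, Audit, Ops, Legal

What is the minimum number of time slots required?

Planning, Ops, Budget all conflict with each other, so at least 3 time slots are needed.
3 time slots suffice: time slot 1 → {Strategy, Ethics, Budget}; time slot 2 → {Hiring, Ops, Legal}; time slot 3 → {Safety, Planning, Audit}. No two conflicting committees share a time slot.

3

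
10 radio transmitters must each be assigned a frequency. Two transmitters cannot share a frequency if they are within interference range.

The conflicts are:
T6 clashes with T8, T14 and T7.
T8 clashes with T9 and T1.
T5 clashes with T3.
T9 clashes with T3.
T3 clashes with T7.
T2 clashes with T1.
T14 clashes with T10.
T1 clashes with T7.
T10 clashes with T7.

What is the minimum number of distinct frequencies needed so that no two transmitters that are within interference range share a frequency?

3

The cycle T1-T8-T9-T3-T7-T1 has odd length 5, so it cannot be 2-colored; at least 3 frequencies are needed.
A valid assignment using 3 frequencies: T6=2, T8=1, T5=1, T9=3, T3=2, T2=1, T14=1, T1=2, T10=2, T7=1. Each listed conflict is separated.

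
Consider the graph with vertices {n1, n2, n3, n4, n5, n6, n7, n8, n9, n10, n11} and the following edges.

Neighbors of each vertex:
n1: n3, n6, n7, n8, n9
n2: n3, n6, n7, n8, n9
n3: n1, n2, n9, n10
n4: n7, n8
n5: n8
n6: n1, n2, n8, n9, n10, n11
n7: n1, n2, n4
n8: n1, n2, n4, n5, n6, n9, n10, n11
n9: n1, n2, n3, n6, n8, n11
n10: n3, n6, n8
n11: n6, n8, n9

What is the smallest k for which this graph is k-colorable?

4

n1, n6, n8, n9 form a clique, so at least 4 colors are needed.
4 colors suffice: color 1 → {n3, n7, n8}; color 2 → {n4, n5, n6}; color 3 → {n9, n10}; color 4 → {n1, n2, n11}. Each edge has distinct colors on its endpoints.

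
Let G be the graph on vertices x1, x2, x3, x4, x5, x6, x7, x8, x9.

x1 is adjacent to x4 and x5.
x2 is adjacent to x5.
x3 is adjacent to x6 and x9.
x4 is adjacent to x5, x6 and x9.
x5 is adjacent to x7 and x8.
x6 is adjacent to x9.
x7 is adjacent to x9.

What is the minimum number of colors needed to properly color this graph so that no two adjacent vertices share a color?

3

x1, x4, x5 are pairwise adjacent, so at least 3 colors are needed.
One proper 3-coloring: x1=3, x2=2, x3=2, x4=2, x5=1, x6=3, x7=2, x8=2, x9=1. No two adjacent vertices share a color.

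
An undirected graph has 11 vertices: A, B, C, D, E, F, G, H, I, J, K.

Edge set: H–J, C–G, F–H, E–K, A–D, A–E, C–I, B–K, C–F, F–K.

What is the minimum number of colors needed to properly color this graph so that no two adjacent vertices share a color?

2

C and I are adjacent, so at least 2 colors are needed.
2 colors suffice: color 1 → {A, C, H, K}; color 2 → {B, D, E, F, G, I, J}. No two adjacent vertices share a color.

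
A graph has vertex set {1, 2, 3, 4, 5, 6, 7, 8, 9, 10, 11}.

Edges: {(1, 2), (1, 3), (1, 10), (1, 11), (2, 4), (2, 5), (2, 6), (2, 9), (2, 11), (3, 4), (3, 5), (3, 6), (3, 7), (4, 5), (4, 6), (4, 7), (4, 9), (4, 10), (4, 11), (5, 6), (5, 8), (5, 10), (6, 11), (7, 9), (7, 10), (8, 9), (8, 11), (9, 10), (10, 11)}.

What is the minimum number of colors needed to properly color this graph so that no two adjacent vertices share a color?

4, 7, 9, 10 form a clique, so at least 4 colors are needed.
4 colors suffice: color a → {1, 4, 8}; color b → {2, 3, 10}; color c → {5, 9, 11}; color d → {6, 7}. Each edge has distinct colors on its endpoints.

4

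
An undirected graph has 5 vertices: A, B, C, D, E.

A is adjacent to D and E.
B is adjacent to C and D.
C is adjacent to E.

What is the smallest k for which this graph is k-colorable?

The cycle B-C-E-A-D-B has odd length 5, so it cannot be 2-colored; at least 3 colors are needed.
One proper 3-coloring: A=2, B=1, C=2, D=3, E=1. No two adjacent vertices share a color.

3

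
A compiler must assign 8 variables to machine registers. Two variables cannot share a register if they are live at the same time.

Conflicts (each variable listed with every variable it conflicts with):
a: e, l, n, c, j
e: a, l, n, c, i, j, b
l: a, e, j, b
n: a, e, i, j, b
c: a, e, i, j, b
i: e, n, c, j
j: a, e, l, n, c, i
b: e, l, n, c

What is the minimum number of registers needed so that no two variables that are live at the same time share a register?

e, c, i, j pairwise conflict, so at least 4 registers are needed.
Using 4 registers: a=4, e=1, l=3, n=3, c=3, i=4, j=2, b=2. No two conflicting variables share a register.

4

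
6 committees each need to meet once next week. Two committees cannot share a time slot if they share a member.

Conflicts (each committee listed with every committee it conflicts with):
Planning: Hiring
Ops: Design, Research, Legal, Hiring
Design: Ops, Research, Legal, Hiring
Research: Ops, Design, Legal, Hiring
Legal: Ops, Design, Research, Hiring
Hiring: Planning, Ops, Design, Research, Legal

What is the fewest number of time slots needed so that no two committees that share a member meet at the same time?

5

Ops, Design, Research, Legal, Hiring pairwise conflict, so at least 5 time slots are needed.
5 time slots suffice: Planning=2, Ops=2, Design=4, Research=3, Legal=5, Hiring=1. No two conflicting committees share a time slot.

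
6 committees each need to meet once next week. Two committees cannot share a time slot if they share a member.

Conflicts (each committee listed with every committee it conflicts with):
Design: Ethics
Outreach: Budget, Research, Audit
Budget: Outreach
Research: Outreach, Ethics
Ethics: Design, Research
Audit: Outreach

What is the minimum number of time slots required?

2

Outreach and Research conflict, so at least 2 time slots are needed.
2 time slots suffice: time slot 1 → {Outreach, Ethics}; time slot 2 → {Design, Budget, Research, Audit}. No two conflicting committees share a time slot.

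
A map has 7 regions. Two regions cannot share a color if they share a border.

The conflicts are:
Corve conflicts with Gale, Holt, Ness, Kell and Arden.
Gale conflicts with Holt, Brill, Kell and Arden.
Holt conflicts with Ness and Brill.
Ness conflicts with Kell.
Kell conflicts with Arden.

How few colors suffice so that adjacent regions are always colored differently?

4

Corve, Gale, Kell, Arden pairwise conflict, so at least 4 colors are needed.
4 colors suffice: color 1 → {Gale, Ness}; color 2 → {Corve, Brill}; color 3 → {Holt, Kell}; color 4 → {Arden}. Every pair that conflicts lands in different colors.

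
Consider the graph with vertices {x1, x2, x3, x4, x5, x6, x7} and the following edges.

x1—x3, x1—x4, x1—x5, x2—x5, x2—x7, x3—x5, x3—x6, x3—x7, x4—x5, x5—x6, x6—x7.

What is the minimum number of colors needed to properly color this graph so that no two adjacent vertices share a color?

x1, x4, x5 form a triangle, so at least 3 colors are needed.
One proper 3-coloring: x1=G, x2=B, x3=B, x4=B, x5=R, x6=G, x7=R. Every edge joins two different colors.

3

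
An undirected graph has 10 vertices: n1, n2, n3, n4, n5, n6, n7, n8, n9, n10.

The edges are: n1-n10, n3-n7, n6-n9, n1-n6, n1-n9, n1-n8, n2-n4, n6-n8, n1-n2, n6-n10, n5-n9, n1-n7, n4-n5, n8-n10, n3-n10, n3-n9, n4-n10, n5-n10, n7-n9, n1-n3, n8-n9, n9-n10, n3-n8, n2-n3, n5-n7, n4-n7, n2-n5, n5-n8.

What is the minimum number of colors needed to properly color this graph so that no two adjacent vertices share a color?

5

n1, n6, n8, n9, n10 are pairwise adjacent (a clique of size 5), so at least 5 colors are needed.
A valid assignment using 5 colors: n1=B, n2=R, n3=P, n4=Y, n5=B, n6=P, n7=G, n8=Y, n9=R, n10=G. Every edge joins two different colors.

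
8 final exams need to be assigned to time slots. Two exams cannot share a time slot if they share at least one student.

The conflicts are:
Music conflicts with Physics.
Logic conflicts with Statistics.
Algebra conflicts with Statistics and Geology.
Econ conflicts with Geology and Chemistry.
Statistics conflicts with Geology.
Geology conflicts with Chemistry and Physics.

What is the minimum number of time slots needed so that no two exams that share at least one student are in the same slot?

3

Algebra, Statistics, Geology all conflict with each other, so at least 3 time slots are needed.
A valid assignment using 3 time slots: Music=1, Logic=1, Algebra=3, Econ=3, Statistics=2, Geology=1, Chemistry=2, Physics=2. No two conflicting exams share a time slot.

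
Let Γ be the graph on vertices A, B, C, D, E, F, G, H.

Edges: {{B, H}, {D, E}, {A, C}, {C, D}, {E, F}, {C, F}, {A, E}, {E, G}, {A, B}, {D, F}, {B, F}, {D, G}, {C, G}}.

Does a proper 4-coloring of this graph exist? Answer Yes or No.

Yes

The chromatic number is 3. D, E, F are mutually adjacent, so at least 3 colors are needed.
A valid assignment using 3 colors: A=1, B=2, C=2, D=3, E=2, F=1, G=1, H=1.
Since 4 ≥ 3, a proper 4-coloring certainly exists.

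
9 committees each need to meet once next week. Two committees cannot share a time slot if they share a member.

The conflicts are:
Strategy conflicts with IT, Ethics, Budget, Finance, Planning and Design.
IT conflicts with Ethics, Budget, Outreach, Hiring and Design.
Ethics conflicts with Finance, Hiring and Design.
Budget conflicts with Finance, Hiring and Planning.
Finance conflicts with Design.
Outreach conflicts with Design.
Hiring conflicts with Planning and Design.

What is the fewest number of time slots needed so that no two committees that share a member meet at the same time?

4

Strategy, IT, Ethics, Design are mutually in conflict, so at least 4 time slots are needed.
4 time slots suffice: time slot 1 → {Budget, Design}; time slot 2 → {Strategy, Outreach, Hiring}; time slot 3 → {IT, Finance, Planning}; time slot 4 → {Ethics}. Every pair that conflicts lands in different time slots.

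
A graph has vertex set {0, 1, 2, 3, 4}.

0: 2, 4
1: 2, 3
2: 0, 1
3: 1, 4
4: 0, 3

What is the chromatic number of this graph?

3

The cycle 4-0-2-1-3-4 has odd length 5, so it cannot be 2-colored; at least 3 colors are needed.
One proper 3-coloring: 0=blue, 1=blue, 2=red, 3=green, 4=red. No two adjacent vertices share a color.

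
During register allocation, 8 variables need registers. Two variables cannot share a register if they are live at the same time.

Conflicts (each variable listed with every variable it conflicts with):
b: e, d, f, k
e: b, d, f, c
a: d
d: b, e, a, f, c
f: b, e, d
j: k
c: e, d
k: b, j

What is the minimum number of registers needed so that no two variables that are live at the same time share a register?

b, e, d, f pairwise conflict, so at least 4 registers are needed.
Using 4 registers: b=2, e=3, a=2, d=1, f=4, j=2, c=2, k=1. No two conflicting variables share a register.

4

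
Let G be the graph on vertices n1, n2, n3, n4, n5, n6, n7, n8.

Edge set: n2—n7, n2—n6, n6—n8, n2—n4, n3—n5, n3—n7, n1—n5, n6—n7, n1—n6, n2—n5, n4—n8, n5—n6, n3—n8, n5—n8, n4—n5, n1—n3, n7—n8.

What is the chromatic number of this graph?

n5, n6, n8 are pairwise adjacent, so at least 3 colors are needed.
A valid assignment using 3 colors: n1=2, n2=2, n3=3, n4=3, n5=1, n6=3, n7=1, n8=2. Each edge has distinct colors on its endpoints.

3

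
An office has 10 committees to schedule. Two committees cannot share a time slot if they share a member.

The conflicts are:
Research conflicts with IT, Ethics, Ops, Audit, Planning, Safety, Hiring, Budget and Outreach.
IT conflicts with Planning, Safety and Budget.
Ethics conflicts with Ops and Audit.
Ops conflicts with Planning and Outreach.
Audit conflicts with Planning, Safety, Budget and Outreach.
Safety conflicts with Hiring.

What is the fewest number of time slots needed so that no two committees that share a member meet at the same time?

Research, Safety, Hiring are mutually in conflict, so at least 3 time slots are needed.
3 time slots suffice: Research=1, IT=2, Ethics=3, Ops=2, Audit=2, Planning=3, Safety=3, Hiring=2, Budget=3, Outreach=3. No two conflicting committees share a time slot.

3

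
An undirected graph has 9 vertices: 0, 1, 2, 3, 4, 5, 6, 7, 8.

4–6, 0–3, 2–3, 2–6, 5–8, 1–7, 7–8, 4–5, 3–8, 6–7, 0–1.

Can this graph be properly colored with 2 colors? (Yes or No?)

The cycle 1-0-3-8-7-1 has odd length 5, so it cannot be 2-colored; at least 3 colors are needed.
So 2 colors are not enough.

No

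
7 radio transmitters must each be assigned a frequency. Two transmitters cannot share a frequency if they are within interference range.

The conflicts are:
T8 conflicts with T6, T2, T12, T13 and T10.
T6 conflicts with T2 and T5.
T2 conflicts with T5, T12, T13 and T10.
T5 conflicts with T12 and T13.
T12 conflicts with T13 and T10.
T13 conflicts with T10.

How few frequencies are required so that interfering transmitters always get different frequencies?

5

T8, T2, T12, T13, T10 all conflict with each other, so at least 5 frequencies are needed.
5 frequencies suffice: frequency 1 → {T2}; frequency 2 → {T6, T13}; frequency 3 → {T12}; frequency 4 → {T8, T5}; frequency 5 → {T10}. Every pair that conflicts lands in different frequencies.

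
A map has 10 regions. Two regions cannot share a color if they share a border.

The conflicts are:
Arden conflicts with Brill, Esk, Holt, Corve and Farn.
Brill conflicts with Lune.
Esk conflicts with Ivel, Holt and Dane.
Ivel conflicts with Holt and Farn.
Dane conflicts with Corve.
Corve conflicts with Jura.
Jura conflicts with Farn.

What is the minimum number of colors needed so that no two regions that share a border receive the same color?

Esk, Ivel, Holt pairwise conflict, so at least 3 colors are needed.
3 colors suffice: color 1 → {Arden, Lune, Ivel, Dane, Jura}; color 2 → {Brill, Esk, Corve, Farn}; color 3 → {Holt}. No two conflicting regions share a color.

3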